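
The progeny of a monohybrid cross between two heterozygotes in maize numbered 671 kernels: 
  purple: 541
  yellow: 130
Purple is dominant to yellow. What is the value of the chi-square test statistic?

11.327

For a monohybrid cross between heterozygotes with complete dominance, the expected phenotypic ratio is 3:1.
Total ratio parts = 4. Expected numbers out of 671:
  purple: 671 × 3/4 = 503.25
  yellow: 671 × 1/4 = 167.75
χ² = Σ (O − E)² / E
  purple: (541 − 503.25)² / 503.25 = 2.8317
  yellow: (130 − 167.75)² / 167.75 = 8.4952
χ² = 2.8317 + 8.4952 = 11.3269 ≈ 11.327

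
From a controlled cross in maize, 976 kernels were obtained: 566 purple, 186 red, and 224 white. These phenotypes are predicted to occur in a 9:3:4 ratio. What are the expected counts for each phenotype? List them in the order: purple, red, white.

549, 183, 244

The 9:3:4 ratio has 16 parts, so with N = 976 the expected counts are:
  purple: 976 × 9/16 = 549
  red: 976 × 3/16 = 183
  white: 976 × 4/16 = 244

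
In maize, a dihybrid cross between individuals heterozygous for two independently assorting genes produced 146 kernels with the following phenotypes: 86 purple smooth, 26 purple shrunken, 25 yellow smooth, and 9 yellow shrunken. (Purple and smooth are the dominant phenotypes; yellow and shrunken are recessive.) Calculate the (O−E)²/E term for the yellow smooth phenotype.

A dihybrid F₂ with independent assortment and complete dominance at both loci gives a 9:3:3:1 phenotypic ratio.
Expected counts for N = 146 under a 9:3:3:1 ratio (total parts = 16):
  purple smooth: 146 × 9/16 = 82.125
  purple shrunken: 146 × 3/16 = 27.375
  yellow smooth: 146 × 3/16 = 27.375
  yellow shrunken: 146 × 1/16 = 9.125
Contribution of yellow smooth: (25 − 27.375)² / 27.375 = 0.2061

0.206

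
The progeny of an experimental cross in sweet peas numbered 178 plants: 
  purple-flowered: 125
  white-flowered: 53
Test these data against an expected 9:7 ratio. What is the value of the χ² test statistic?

14.126

Expected counts for N = 178 under a 9:7 ratio (total parts = 16):
  purple-flowered: 178 × 9/16 = 100.125
  white-flowered: 178 × 7/16 = 77.875
χ² = Σ (O − E)² / E
  purple-flowered: (125 − 100.125)² / 100.125 = 6.1799
  white-flowered: (53 − 77.875)² / 77.875 = 7.9456
χ² = 6.1799 + 7.9456 = 14.1255 ≈ 14.126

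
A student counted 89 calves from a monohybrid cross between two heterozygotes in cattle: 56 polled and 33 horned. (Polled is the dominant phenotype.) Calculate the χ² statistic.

6.925

For a monohybrid cross between heterozygotes with complete dominance, the expected phenotypic ratio is 3:1.
Under the 3:1 hypothesis (Σ ratio = 4, N = 89):
  polled: 89 × 3/4 = 66.75
  horned: 89 × 1/4 = 22.25
χ² = Σ (O − E)² / E
  polled: (56 − 66.75)² / 66.75 = 1.7313
  horned: (33 − 22.25)² / 22.25 = 5.1938
χ² = 1.7313 + 5.1938 = 6.9251 ≈ 6.925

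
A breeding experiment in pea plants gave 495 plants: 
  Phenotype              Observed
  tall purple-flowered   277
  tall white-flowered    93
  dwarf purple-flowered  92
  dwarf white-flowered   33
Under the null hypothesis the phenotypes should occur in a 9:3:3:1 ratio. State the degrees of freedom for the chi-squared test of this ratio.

3

A goodness-of-fit test with 4 phenotype classes has df = 4 − 1 = 3.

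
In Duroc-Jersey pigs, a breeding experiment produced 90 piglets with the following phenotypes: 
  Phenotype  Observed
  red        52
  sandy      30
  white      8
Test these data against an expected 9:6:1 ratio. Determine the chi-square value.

1.457

Under the 9:6:1 hypothesis (Σ ratio = 16, N = 90):
  red: 90 × 9/16 = 50.625
  sandy: 90 × 6/16 = 33.75
  white: 90 × 1/16 = 5.625
χ² = Σ (O − E)² / E
  red: (52 − 50.625)² / 50.625 = 0.0373
  sandy: (30 − 33.75)² / 33.75 = 0.4167
  white: (8 − 5.625)² / 5.625 = 1.0028
χ² = 0.0373 + 0.4167 + 1.0028 = 1.4568 ≈ 1.457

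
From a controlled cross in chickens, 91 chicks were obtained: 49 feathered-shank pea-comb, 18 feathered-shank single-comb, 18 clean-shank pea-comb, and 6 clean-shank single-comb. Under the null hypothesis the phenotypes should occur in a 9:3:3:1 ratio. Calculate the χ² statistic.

The 9:3:3:1 ratio has 16 parts, so with N = 91 the expected counts are:
  feathered-shank pea-comb: 91 × 9/16 = 51.1875
  feathered-shank single-comb: 91 × 3/16 = 17.0625
  clean-shank pea-comb: 91 × 3/16 = 17.0625
  clean-shank single-comb: 91 × 1/16 = 5.6875
χ² = Σ (O − E)² / E
  feathered-shank pea-comb: (49 − 51.1875)² / 51.1875 = 0.0935
  feathered-shank single-comb: (18 − 17.0625)² / 17.0625 = 0.0515
  clean-shank pea-comb: (18 − 17.0625)² / 17.0625 = 0.0515
  clean-shank single-comb: (6 − 5.6875)² / 5.6875 = 0.0172
χ² = 0.0935 + 0.0515 + 0.0515 + 0.0172 = 0.2137 ≈ 0.214

0.214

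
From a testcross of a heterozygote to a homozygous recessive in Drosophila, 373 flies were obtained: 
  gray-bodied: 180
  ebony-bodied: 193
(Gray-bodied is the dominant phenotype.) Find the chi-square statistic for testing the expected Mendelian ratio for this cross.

A testcross of a heterozygote (Aa × aa) gives a 1:1 phenotypic ratio.
Under the 1:1 hypothesis (Σ ratio = 2, N = 373):
  gray-bodied: 373 × 1/2 = 186.5
  ebony-bodied: 373 × 1/2 = 186.5
χ² = Σ (O − E)² / E
  gray-bodied: (180 − 186.5)² / 186.5 = 0.2265
  ebony-bodied: (193 − 186.5)² / 186.5 = 0.2265
χ² = 0.2265 + 0.2265 = 0.453

0.453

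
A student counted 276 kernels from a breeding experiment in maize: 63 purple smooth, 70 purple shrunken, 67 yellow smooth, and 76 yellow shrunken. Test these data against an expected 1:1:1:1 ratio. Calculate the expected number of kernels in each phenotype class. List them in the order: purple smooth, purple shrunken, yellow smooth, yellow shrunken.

Total ratio parts = 4. Expected numbers out of 276:
  purple smooth: 276 × 1/4 = 69
  purple shrunken: 276 × 1/4 = 69
  yellow smooth: 276 × 1/4 = 69
  yellow shrunken: 276 × 1/4 = 69

69, 69, 69, 69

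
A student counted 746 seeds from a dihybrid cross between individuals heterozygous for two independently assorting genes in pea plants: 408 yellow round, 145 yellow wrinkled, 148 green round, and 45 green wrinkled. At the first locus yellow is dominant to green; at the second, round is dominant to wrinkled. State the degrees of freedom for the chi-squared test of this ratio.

3

A dihybrid F₂ with independent assortment and complete dominance at both loci gives a 9:3:3:1 phenotypic ratio.
A goodness-of-fit test with 4 phenotype classes has df = 4 − 1 = 3.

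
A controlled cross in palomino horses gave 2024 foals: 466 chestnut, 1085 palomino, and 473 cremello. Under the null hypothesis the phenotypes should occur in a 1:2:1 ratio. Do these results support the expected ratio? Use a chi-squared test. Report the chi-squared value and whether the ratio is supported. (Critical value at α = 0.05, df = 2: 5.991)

Total ratio parts = 4. Expected numbers out of 2024:
  chestnut: 2024 × 1/4 = 506
  palomino: 2024 × 2/4 = 1012
  cremello: 2024 × 1/4 = 506
χ² = Σ (O − E)² / E
  chestnut: (466 − 506)² / 506 = 3.1621
  palomino: (1085 − 1012)² / 1012 = 5.2658
  cremello: (473 − 506)² / 506 = 2.1522
χ² = 3.1621 + 5.2658 + 2.1522 = 10.5801 ≈ 10.580
Degrees of freedom = 3 − 1 = 2; critical value at α = 0.05 is 5.991.
Since 10.580 > 5.991, we reject the null hypothesis — the data do not fit the 1:2:1 ratio.

10.580; not consistent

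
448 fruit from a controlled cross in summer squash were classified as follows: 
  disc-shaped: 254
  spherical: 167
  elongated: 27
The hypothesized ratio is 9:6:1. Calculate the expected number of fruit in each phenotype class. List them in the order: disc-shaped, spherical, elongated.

Expected counts for N = 448 under a 9:6:1 ratio (total parts = 16):
  disc-shaped: 448 × 9/16 = 252
  spherical: 448 × 6/16 = 168
  elongated: 448 × 1/16 = 28

252, 168, 28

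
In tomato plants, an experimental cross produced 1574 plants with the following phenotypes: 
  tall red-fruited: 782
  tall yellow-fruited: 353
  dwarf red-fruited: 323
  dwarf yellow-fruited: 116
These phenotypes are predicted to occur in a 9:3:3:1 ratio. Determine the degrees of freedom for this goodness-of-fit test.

3

A goodness-of-fit test with 4 phenotype classes has df = 4 − 1 = 3.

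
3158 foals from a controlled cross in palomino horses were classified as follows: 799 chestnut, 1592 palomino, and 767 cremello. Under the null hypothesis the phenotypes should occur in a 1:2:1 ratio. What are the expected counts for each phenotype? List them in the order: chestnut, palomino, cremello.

789.5, 1579, 789.5

The 1:2:1 ratio has 4 parts, so with N = 3158 the expected counts are:
  chestnut: 3158 × 1/4 = 789.5
  palomino: 3158 × 2/4 = 1579
  cremello: 3158 × 1/4 = 789.5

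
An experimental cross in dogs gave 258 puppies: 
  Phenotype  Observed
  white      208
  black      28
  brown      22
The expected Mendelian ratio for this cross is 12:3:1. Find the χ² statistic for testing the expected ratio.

11.809

Total ratio parts = 16. Expected numbers out of 258:
  white: 258 × 12/16 = 193.5
  black: 258 × 3/16 = 48.375
  brown: 258 × 1/16 = 16.125
χ² = Σ (O − E)² / E
  white: (208 − 193.5)² / 193.5 = 1.0866
  black: (28 − 48.375)² / 48.375 = 8.5817
  brown: (22 − 16.125)² / 16.125 = 2.1405
χ² = 1.0866 + 8.5817 + 2.1405 = 11.8088 ≈ 11.809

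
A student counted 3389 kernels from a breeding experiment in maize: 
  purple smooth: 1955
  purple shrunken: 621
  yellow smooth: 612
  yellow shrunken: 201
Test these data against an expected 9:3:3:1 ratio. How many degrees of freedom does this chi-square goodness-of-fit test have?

A goodness-of-fit test with 4 phenotype classes has df = 4 − 1 = 3.

3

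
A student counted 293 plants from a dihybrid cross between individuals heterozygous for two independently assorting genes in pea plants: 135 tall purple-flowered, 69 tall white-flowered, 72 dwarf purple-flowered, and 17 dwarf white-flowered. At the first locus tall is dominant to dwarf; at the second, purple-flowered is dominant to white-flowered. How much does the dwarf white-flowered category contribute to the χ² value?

A dihybrid F₂ with independent assortment and complete dominance at both loci gives a 9:3:3:1 phenotypic ratio.
Under the 9:3:3:1 hypothesis (Σ ratio = 16, N = 293):
  tall purple-flowered: 293 × 9/16 = 164.8125
  tall white-flowered: 293 × 3/16 = 54.9375
  dwarf purple-flowered: 293 × 3/16 = 54.9375
  dwarf white-flowered: 293 × 1/16 = 18.3125
Contribution of dwarf white-flowered: (17 − 18.3125)² / 18.3125 = 0.0941

0.094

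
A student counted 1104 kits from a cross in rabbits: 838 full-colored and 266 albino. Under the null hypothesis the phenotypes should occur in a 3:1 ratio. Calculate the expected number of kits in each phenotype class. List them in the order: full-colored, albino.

828, 276

Expected counts for N = 1104 under a 3:1 ratio (total parts = 4):
  full-colored: 1104 × 3/4 = 828
  albino: 1104 × 1/4 = 276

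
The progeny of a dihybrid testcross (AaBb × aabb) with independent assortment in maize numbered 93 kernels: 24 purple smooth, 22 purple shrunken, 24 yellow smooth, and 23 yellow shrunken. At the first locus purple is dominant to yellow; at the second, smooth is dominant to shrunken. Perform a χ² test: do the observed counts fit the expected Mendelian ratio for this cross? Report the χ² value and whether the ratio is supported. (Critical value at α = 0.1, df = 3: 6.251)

0.118; consistent

A dihybrid testcross with independent assortment gives a 1:1:1:1 ratio.
Under the 1:1:1:1 hypothesis (Σ ratio = 4, N = 93):
  purple smooth: 93 × 1/4 = 23.25
  purple shrunken: 93 × 1/4 = 23.25
  yellow smooth: 93 × 1/4 = 23.25
  yellow shrunken: 93 × 1/4 = 23.25
χ² = Σ (O − E)² / E
  purple smooth: (24 − 23.25)² / 23.25 = 0.0242
  purple shrunken: (22 − 23.25)² / 23.25 = 0.0672
  yellow smooth: (24 − 23.25)² / 23.25 = 0.0242
  yellow shrunken: (23 − 23.25)² / 23.25 = 0.0027
χ² = 0.0242 + 0.0672 + 0.0242 + 0.0027 = 0.1183 ≈ 0.118
Degrees of freedom = 4 − 1 = 3; critical value at α = 0.1 is 6.251.
Since 0.118 < 6.251, we fail to reject the null hypothesis — the data are consistent with the 1:1:1:1 ratio.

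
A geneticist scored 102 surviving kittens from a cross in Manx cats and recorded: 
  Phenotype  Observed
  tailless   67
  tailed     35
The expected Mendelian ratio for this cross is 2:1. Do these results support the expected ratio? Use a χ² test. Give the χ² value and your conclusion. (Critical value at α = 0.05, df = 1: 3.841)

Expected counts for N = 102 under a 2:1 ratio (total parts = 3):
  tailless: 102 × 2/3 = 68
  tailed: 102 × 1/3 = 34
χ² = Σ (O − E)² / E
  tailless: (67 − 68)² / 68 = 0.0147
  tailed: (35 − 34)² / 34 = 0.0294
χ² = 0.0147 + 0.0294 = 0.0441 ≈ 0.044
Degrees of freedom = 2 − 1 = 1; critical value at α = 0.05 is 3.841.
Since 0.044 < 3.841, we fail to reject the null hypothesis — the data are consistent with the 2:1 ratio.

0.044; consistent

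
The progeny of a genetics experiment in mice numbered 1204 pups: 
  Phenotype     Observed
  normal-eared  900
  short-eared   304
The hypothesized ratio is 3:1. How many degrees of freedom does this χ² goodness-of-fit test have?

1

A goodness-of-fit test with 2 phenotype classes has df = 2 − 1 = 1.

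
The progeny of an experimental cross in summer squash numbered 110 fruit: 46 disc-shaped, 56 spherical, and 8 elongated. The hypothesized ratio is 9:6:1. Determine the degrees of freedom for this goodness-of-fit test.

2

A goodness-of-fit test with 3 phenotype classes has df = 3 − 1 = 2.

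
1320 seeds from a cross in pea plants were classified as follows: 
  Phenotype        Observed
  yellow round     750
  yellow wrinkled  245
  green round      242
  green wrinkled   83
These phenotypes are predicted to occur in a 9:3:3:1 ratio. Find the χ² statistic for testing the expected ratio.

0.226

Expected counts for N = 1320 under a 9:3:3:1 ratio (total parts = 16):
  yellow round: 1320 × 9/16 = 742.5
  yellow wrinkled: 1320 × 3/16 = 247.5
  green round: 1320 × 3/16 = 247.5
  green wrinkled: 1320 × 1/16 = 82.5
χ² = Σ (O − E)² / E
  yellow round: (750 − 742.5)² / 742.5 = 0.0758
  yellow wrinkled: (245 − 247.5)² / 247.5 = 0.0253
  green round: (242 − 247.5)² / 247.5 = 0.1222
  green wrinkled: (83 − 82.5)² / 82.5 = 0.0030
χ² = 0.0758 + 0.0253 + 0.1222 + 0.0030 = 0.2263 ≈ 0.226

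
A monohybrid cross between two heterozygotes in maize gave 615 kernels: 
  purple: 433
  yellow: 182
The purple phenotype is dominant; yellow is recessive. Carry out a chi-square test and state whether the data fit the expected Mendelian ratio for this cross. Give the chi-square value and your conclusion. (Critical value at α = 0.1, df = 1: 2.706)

For a monohybrid cross between heterozygotes with complete dominance, the expected phenotypic ratio is 3:1.
Under the 3:1 hypothesis (Σ ratio = 4, N = 615):
  purple: 615 × 3/4 = 461.25
  yellow: 615 × 1/4 = 153.75
χ² = Σ (O − E)² / E
  purple: (433 − 461.25)² / 461.25 = 1.7302
  yellow: (182 − 153.75)² / 153.75 = 5.1907
χ² = 1.7302 + 5.1907 = 6.9209 ≈ 6.921
Degrees of freedom = 2 − 1 = 1; critical value at α = 0.1 is 2.706.
Since 6.921 > 2.706, we reject the null hypothesis — the data do not fit the 3:1 ratio.

6.921; not consistent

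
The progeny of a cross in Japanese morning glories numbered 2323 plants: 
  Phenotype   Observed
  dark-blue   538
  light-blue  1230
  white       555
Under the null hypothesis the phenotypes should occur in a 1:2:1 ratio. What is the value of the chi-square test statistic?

Under the 1:2:1 hypothesis (Σ ratio = 4, N = 2323):
  dark-blue: 2323 × 1/4 = 580.75
  light-blue: 2323 × 2/4 = 1161.5
  white: 2323 × 1/4 = 580.75
χ² = Σ (O − E)² / E
  dark-blue: (538 − 580.75)² / 580.75 = 3.1469
  light-blue: (1230 − 1161.5)² / 1161.5 = 4.0398
  white: (555 − 580.75)² / 580.75 = 1.1417
χ² = 3.1469 + 4.0398 + 1.1417 = 8.3284 ≈ 8.328

8.328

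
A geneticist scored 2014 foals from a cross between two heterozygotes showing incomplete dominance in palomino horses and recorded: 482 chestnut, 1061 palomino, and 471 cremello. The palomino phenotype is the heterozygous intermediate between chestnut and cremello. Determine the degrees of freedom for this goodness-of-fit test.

2

With incomplete dominance, a heterozygote × heterozygote cross gives a 1:2:1 phenotypic ratio.
A goodness-of-fit test with 3 phenotype classes has df = 3 − 1 = 2.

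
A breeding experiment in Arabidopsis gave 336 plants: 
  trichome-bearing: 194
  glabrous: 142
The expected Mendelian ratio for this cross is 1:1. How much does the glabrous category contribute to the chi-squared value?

4.024

The 1:1 ratio has 2 parts, so with N = 336 the expected counts are:
  trichome-bearing: 336 × 1/2 = 168
  glabrous: 336 × 1/2 = 168
Contribution of glabrous: (142 − 168)² / 168 = 4.0238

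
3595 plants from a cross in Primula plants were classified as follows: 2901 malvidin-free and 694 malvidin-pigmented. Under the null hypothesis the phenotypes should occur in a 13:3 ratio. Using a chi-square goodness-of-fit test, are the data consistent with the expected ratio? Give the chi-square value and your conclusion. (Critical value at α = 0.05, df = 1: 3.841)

Under the 13:3 hypothesis (Σ ratio = 16, N = 3595):
  malvidin-free: 3595 × 13/16 = 2920.9375
  malvidin-pigmented: 3595 × 3/16 = 674.0625
χ² = Σ (O − E)² / E
  malvidin-free: (2901 − 2920.9375)² / 2920.9375 = 0.1361
  malvidin-pigmented: (694 − 674.0625)² / 674.0625 = 0.5897
χ² = 0.1361 + 0.5897 = 0.7258 ≈ 0.726
Degrees of freedom = 2 − 1 = 1; critical value at α = 0.05 is 3.841.
Since 0.726 < 3.841, we fail to reject the null hypothesis — the data are consistent with the 13:3 ratio.

0.726; consistent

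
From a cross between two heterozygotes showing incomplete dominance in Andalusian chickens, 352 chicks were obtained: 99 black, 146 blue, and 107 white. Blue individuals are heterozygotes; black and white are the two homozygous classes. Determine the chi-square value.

10.591

With incomplete dominance, a heterozygote × heterozygote cross gives a 1:2:1 phenotypic ratio.
Expected counts for N = 352 under a 1:2:1 ratio (total parts = 4):
  black: 352 × 1/4 = 88
  blue: 352 × 2/4 = 176
  white: 352 × 1/4 = 88
χ² = Σ (O − E)² / E
  black: (99 − 88)² / 88 = 1.3750
  blue: (146 − 176)² / 176 = 5.1136
  white: (107 − 88)² / 88 = 4.1023
χ² = 1.3750 + 5.1136 + 4.1023 = 10.5909 ≈ 10.591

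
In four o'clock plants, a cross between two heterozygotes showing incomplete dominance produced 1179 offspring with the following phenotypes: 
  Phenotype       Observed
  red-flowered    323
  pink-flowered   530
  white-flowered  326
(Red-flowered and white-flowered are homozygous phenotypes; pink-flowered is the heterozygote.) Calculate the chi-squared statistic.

With incomplete dominance, a heterozygote × heterozygote cross gives a 1:2:1 phenotypic ratio.
Expected counts for N = 1179 under a 1:2:1 ratio (total parts = 4):
  red-flowered: 1179 × 1/4 = 294.75
  pink-flowered: 1179 × 2/4 = 589.5
  white-flowered: 1179 × 1/4 = 294.75
χ² = Σ (O − E)² / E
  red-flowered: (323 − 294.75)² / 294.75 = 2.7076
  pink-flowered: (530 − 589.5)² / 589.5 = 6.0055
  white-flowered: (326 − 294.75)² / 294.75 = 3.3132
χ² = 2.7076 + 6.0055 + 3.3132 = 12.0263 ≈ 12.026

12.026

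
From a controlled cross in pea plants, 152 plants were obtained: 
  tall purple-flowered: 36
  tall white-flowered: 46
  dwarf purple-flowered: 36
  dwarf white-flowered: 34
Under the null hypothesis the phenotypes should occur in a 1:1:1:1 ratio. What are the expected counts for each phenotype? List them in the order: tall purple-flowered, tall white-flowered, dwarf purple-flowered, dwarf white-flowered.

Under the 1:1:1:1 hypothesis (Σ ratio = 4, N = 152):
  tall purple-flowered: 152 × 1/4 = 38
  tall white-flowered: 152 × 1/4 = 38
  dwarf purple-flowered: 152 × 1/4 = 38
  dwarf white-flowered: 152 × 1/4 = 38

38, 38, 38, 38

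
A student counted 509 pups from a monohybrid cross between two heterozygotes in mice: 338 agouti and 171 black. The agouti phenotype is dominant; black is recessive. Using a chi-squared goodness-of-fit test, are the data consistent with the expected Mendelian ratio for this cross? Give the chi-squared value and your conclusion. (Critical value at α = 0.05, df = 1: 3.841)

For a monohybrid cross between heterozygotes with complete dominance, the expected phenotypic ratio is 3:1.
Total ratio parts = 4. Expected numbers out of 509:
  agouti: 509 × 3/4 = 381.75
  black: 509 × 1/4 = 127.25
χ² = Σ (O − E)² / E
  agouti: (338 − 381.75)² / 381.75 = 5.0139
  black: (171 − 127.25)² / 127.25 = 15.0417
χ² = 5.0139 + 15.0417 = 20.0556 ≈ 20.056
Degrees of freedom = 2 − 1 = 1; critical value at α = 0.05 is 3.841.
Since 20.056 > 3.841, we reject the null hypothesis — the data do not fit the 3:1 ratio.

20.056; not consistent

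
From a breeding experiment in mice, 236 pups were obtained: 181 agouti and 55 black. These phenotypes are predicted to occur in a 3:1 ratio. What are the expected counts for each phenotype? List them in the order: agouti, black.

Under the 3:1 hypothesis (Σ ratio = 4, N = 236):
  agouti: 236 × 3/4 = 177
  black: 236 × 1/4 = 59

177, 59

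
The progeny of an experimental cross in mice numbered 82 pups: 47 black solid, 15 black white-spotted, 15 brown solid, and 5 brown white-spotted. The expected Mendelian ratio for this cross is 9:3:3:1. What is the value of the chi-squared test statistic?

Expected counts for N = 82 under a 9:3:3:1 ratio (total parts = 16):
  black solid: 82 × 9/16 = 46.125
  black white-spotted: 82 × 3/16 = 15.375
  brown solid: 82 × 3/16 = 15.375
  brown white-spotted: 82 × 1/16 = 5.125
χ² = Σ (O − E)² / E
  black solid: (47 − 46.125)² / 46.125 = 0.0166
  black white-spotted: (15 − 15.375)² / 15.375 = 0.0091
  brown solid: (15 − 15.375)² / 15.375 = 0.0091
  brown white-spotted: (5 − 5.125)² / 5.125 = 0.0030
χ² = 0.0166 + 0.0091 + 0.0091 + 0.0030 = 0.0378 ≈ 0.038

0.038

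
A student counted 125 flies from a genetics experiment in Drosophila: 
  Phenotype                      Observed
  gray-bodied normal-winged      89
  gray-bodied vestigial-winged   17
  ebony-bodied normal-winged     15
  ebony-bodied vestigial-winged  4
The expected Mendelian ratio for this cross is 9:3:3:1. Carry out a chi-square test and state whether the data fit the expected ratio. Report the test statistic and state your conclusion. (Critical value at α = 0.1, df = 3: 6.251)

11.633; not consistent

Expected counts for N = 125 under a 9:3:3:1 ratio (total parts = 16):
  gray-bodied normal-winged: 125 × 9/16 = 70.3125
  gray-bodied vestigial-winged: 125 × 3/16 = 23.4375
  ebony-bodied normal-winged: 125 × 3/16 = 23.4375
  ebony-bodied vestigial-winged: 125 × 1/16 = 7.8125
χ² = Σ (O − E)² / E
  gray-bodied normal-winged: (89 − 70.3125)² / 70.3125 = 4.9667
  gray-bodied vestigial-winged: (17 − 23.4375)² / 23.4375 = 1.7682
  ebony-bodied normal-winged: (15 − 23.4375)² / 23.4375 = 3.0375
  ebony-bodied vestigial-winged: (4 − 7.8125)² / 7.8125 = 1.8605
χ² = 4.9667 + 1.7682 + 3.0375 + 1.8605 = 11.6329 ≈ 11.633
Degrees of freedom = 4 − 1 = 3; critical value at α = 0.1 is 6.251.
Since 11.633 > 6.251, we reject the null hypothesis — the data do not fit the 9:3:3:1 ratio.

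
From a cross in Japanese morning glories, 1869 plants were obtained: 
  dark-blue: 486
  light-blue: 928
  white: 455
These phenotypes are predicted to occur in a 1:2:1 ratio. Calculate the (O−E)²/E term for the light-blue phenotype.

The 1:2:1 ratio has 4 parts, so with N = 1869 the expected counts are:
  dark-blue: 1869 × 1/4 = 467.25
  light-blue: 1869 × 2/4 = 934.5
  white: 1869 × 1/4 = 467.25
Contribution of light-blue: (928 − 934.5)² / 934.5 = 0.0452

0.045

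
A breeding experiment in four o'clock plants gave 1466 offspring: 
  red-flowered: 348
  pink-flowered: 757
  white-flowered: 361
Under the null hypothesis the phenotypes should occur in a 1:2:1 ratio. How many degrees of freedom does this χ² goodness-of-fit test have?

A goodness-of-fit test with 3 phenotype classes has df = 3 − 1 = 2.

2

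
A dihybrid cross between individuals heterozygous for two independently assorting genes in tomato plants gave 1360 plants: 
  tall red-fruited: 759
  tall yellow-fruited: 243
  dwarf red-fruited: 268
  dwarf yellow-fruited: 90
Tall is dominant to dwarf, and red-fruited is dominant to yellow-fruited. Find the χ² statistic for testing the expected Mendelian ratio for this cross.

1.569

A dihybrid F₂ with independent assortment and complete dominance at both loci gives a 9:3:3:1 phenotypic ratio.
The 9:3:3:1 ratio has 16 parts, so with N = 1360 the expected counts are:
  tall red-fruited: 1360 × 9/16 = 765
  tall yellow-fruited: 1360 × 3/16 = 255
  dwarf red-fruited: 1360 × 3/16 = 255
  dwarf yellow-fruited: 1360 × 1/16 = 85
χ² = Σ (O − E)² / E
  tall red-fruited: (759 − 765)² / 765 = 0.0471
  tall yellow-fruited: (243 − 255)² / 255 = 0.5647
  dwarf red-fruited: (268 − 255)² / 255 = 0.6627
  dwarf yellow-fruited: (90 − 85)² / 85 = 0.2941
χ² = 0.0471 + 0.5647 + 0.6627 + 0.2941 = 1.5686 ≈ 1.569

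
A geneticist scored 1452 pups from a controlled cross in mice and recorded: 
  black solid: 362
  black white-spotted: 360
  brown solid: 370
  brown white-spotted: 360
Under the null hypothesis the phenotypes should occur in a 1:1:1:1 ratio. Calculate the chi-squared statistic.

0.187

The 1:1:1:1 ratio has 4 parts, so with N = 1452 the expected counts are:
  black solid: 1452 × 1/4 = 363
  black white-spotted: 1452 × 1/4 = 363
  brown solid: 1452 × 1/4 = 363
  brown white-spotted: 1452 × 1/4 = 363
χ² = Σ (O − E)² / E
  black solid: (362 − 363)² / 363 = 0.0028
  black white-spotted: (360 − 363)² / 363 = 0.0248
  brown solid: (370 − 363)² / 363 = 0.1350
  brown white-spotted: (360 − 363)² / 363 = 0.0248
χ² = 0.0028 + 0.0248 + 0.1350 + 0.0248 = 0.1874 ≈ 0.187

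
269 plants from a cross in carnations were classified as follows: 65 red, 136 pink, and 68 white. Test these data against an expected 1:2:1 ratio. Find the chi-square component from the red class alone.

0.075

Total ratio parts = 4. Expected numbers out of 269:
  red: 269 × 1/4 = 67.25
  pink: 269 × 2/4 = 134.5
  white: 269 × 1/4 = 67.25
Contribution of red: (65 − 67.25)² / 67.25 = 0.0753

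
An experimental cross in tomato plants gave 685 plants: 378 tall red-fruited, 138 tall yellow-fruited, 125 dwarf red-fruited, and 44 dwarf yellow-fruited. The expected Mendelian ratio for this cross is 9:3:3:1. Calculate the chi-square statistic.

0.976

The 9:3:3:1 ratio has 16 parts, so with N = 685 the expected counts are:
  tall red-fruited: 685 × 9/16 = 385.3125
  tall yellow-fruited: 685 × 3/16 = 128.4375
  dwarf red-fruited: 685 × 3/16 = 128.4375
  dwarf yellow-fruited: 685 × 1/16 = 42.8125
χ² = Σ (O − E)² / E
  tall red-fruited: (378 − 385.3125)² / 385.3125 = 0.1388
  tall yellow-fruited: (138 − 128.4375)² / 128.4375 = 0.7120
  dwarf red-fruited: (125 − 128.4375)² / 128.4375 = 0.0920
  dwarf yellow-fruited: (44 − 42.8125)² / 42.8125 = 0.0329
χ² = 0.1388 + 0.7120 + 0.0920 + 0.0329 = 0.9757 ≈ 0.976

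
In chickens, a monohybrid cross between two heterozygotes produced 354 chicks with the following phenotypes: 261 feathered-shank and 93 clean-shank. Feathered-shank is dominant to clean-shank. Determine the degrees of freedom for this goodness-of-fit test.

For a monohybrid cross between heterozygotes with complete dominance, the expected phenotypic ratio is 3:1.
A goodness-of-fit test with 2 phenotype classes has df = 2 − 1 = 1.

1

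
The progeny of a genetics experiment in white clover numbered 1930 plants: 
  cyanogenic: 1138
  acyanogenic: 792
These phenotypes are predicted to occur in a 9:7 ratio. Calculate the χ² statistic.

Total ratio parts = 16. Expected numbers out of 1930:
  cyanogenic: 1930 × 9/16 = 1085.625
  acyanogenic: 1930 × 7/16 = 844.375
χ² = Σ (O − E)² / E
  cyanogenic: (1138 − 1085.625)² / 1085.625 = 2.5268
  acyanogenic: (792 − 844.375)² / 844.375 = 3.2487
χ² = 2.5268 + 3.2487 = 5.7755 ≈ 5.776

5.776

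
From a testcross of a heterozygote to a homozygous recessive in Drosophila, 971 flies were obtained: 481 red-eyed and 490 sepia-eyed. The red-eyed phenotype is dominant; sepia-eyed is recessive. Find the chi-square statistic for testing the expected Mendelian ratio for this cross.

A testcross of a heterozygote (Aa × aa) gives a 1:1 phenotypic ratio.
Expected counts for N = 971 under a 1:1 ratio (total parts = 2):
  red-eyed: 971 × 1/2 = 485.5
  sepia-eyed: 971 × 1/2 = 485.5
χ² = Σ (O − E)² / E
  red-eyed: (481 − 485.5)² / 485.5 = 0.0417
  sepia-eyed: (490 − 485.5)² / 485.5 = 0.0417
χ² = 0.0417 + 0.0417 = 0.0834 ≈ 0.083

0.083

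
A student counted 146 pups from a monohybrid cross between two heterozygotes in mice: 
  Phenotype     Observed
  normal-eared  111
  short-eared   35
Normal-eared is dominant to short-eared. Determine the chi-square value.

0.082

For a monohybrid cross between heterozygotes with complete dominance, the expected phenotypic ratio is 3:1.
The 3:1 ratio has 4 parts, so with N = 146 the expected counts are:
  normal-eared: 146 × 3/4 = 109.5
  short-eared: 146 × 1/4 = 36.5
χ² = Σ (O − E)² / E
  normal-eared: (111 − 109.5)² / 109.5 = 0.0205
  short-eared: (35 − 36.5)² / 36.5 = 0.0616
χ² = 0.0205 + 0.0616 = 0.0821 ≈ 0.082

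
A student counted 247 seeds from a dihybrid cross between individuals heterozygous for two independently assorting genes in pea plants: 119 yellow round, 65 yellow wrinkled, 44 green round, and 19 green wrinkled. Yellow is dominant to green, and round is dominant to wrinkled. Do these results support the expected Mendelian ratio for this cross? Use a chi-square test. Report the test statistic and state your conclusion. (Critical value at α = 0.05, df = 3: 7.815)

11.339; not consistent

A dihybrid F₂ with independent assortment and complete dominance at both loci gives a 9:3:3:1 phenotypic ratio.
Expected counts for N = 247 under a 9:3:3:1 ratio (total parts = 16):
  yellow round: 247 × 9/16 = 138.9375
  yellow wrinkled: 247 × 3/16 = 46.3125
  green round: 247 × 3/16 = 46.3125
  green wrinkled: 247 × 1/16 = 15.4375
χ² = Σ (O − E)² / E
  yellow round: (119 − 138.9375)² / 138.9375 = 2.8610
  yellow wrinkled: (65 − 46.3125)² / 46.3125 = 7.5406
  green round: (44 − 46.3125)² / 46.3125 = 0.1155
  green wrinkled: (19 − 15.4375)² / 15.4375 = 0.8221
χ² = 2.8610 + 7.5406 + 0.1155 + 0.8221 = 11.3392 ≈ 11.339
Degrees of freedom = 4 − 1 = 3; critical value at α = 0.05 is 7.815.
Since 11.339 > 7.815, we reject the null hypothesis — the data do not fit the 9:3:3:1 ratio.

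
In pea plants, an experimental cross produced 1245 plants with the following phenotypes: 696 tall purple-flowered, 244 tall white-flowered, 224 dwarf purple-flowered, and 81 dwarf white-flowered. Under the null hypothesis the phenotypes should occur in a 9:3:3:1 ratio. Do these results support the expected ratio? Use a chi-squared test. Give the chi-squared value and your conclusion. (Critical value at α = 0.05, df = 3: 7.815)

1.017; consistent

Under the 9:3:3:1 hypothesis (Σ ratio = 16, N = 1245):
  tall purple-flowered: 1245 × 9/16 = 700.3125
  tall white-flowered: 1245 × 3/16 = 233.4375
  dwarf purple-flowered: 1245 × 3/16 = 233.4375
  dwarf white-flowered: 1245 × 1/16 = 77.8125
χ² = Σ (O − E)² / E
  tall purple-flowered: (696 − 700.3125)² / 700.3125 = 0.0266
  tall white-flowered: (244 − 233.4375)² / 233.4375 = 0.4779
  dwarf purple-flowered: (224 − 233.4375)² / 233.4375 = 0.3815
  dwarf white-flowered: (81 − 77.8125)² / 77.8125 = 0.1306
χ² = 0.0266 + 0.4779 + 0.3815 + 0.1306 = 1.0166 ≈ 1.017
Degrees of freedom = 4 − 1 = 3; critical value at α = 0.05 is 7.815.
Since 1.017 < 7.815, we fail to reject the null hypothesis — the data are consistent with the 9:3:3:1 ratio.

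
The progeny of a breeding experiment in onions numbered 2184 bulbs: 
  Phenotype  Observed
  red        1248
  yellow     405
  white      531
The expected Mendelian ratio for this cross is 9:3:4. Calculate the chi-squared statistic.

0.771

Expected counts for N = 2184 under a 9:3:4 ratio (total parts = 16):
  red: 2184 × 9/16 = 1228.5
  yellow: 2184 × 3/16 = 409.5
  white: 2184 × 4/16 = 546
χ² = Σ (O − E)² / E
  red: (1248 − 1228.5)² / 1228.5 = 0.3095
  yellow: (405 − 409.5)² / 409.5 = 0.0495
  white: (531 − 546)² / 546 = 0.4121
χ² = 0.3095 + 0.0495 + 0.4121 = 0.7711 ≈ 0.771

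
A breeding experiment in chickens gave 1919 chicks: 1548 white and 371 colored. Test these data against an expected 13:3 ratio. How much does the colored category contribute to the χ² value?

Expected counts for N = 1919 under a 13:3 ratio (total parts = 16):
  white: 1919 × 13/16 = 1559.1875
  colored: 1919 × 3/16 = 359.8125
Contribution of colored: (371 − 359.8125)² / 359.8125 = 0.3478

0.348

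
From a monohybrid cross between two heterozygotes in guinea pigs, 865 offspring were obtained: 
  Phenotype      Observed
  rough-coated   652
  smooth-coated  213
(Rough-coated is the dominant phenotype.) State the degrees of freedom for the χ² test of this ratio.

For a monohybrid cross between heterozygotes with complete dominance, the expected phenotypic ratio is 3:1.
A goodness-of-fit test with 2 phenotype classes has df = 2 − 1 = 1.

1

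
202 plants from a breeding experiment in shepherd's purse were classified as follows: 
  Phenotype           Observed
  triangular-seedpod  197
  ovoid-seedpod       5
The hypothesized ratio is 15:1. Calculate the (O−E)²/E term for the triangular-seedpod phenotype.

0.307

The 15:1 ratio has 16 parts, so with N = 202 the expected counts are:
  triangular-seedpod: 202 × 15/16 = 189.375
  ovoid-seedpod: 202 × 1/16 = 12.625
Contribution of triangular-seedpod: (197 − 189.375)² / 189.375 = 0.3070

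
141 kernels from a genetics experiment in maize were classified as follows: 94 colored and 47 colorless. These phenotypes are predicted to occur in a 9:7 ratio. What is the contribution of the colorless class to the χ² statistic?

Under the 9:7 hypothesis (Σ ratio = 16, N = 141):
  colored: 141 × 9/16 = 79.3125
  colorless: 141 × 7/16 = 61.6875
Contribution of colorless: (47 − 61.6875)² / 61.6875 = 3.4970

3.497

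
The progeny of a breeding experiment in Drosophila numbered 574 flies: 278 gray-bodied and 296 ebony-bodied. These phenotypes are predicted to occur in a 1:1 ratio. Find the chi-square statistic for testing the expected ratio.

Expected counts for N = 574 under a 1:1 ratio (total parts = 2):
  gray-bodied: 574 × 1/2 = 287
  ebony-bodied: 574 × 1/2 = 287
χ² = Σ (O − E)² / E
  gray-bodied: (278 − 287)² / 287 = 0.2822
  ebony-bodied: (296 − 287)² / 287 = 0.2822
χ² = 0.2822 + 0.2822 = 0.5644 ≈ 0.564

0.564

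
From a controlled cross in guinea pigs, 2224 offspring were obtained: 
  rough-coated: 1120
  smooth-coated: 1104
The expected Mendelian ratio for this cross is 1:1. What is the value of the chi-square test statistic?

0.115

The 1:1 ratio has 2 parts, so with N = 2224 the expected counts are:
  rough-coated: 2224 × 1/2 = 1112
  smooth-coated: 2224 × 1/2 = 1112
χ² = Σ (O − E)² / E
  rough-coated: (1120 − 1112)² / 1112 = 0.0576
  smooth-coated: (1104 − 1112)² / 1112 = 0.0576
χ² = 0.0576 + 0.0576 = 0.1152 ≈ 0.115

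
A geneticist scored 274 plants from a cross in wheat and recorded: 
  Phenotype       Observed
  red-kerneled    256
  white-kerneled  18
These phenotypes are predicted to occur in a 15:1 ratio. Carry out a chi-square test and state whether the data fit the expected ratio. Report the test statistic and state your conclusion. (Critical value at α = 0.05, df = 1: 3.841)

Total ratio parts = 16. Expected numbers out of 274:
  red-kerneled: 274 × 15/16 = 256.875
  white-kerneled: 274 × 1/16 = 17.125
χ² = Σ (O − E)² / E
  red-kerneled: (256 − 256.875)² / 256.875 = 0.0030
  white-kerneled: (18 − 17.125)² / 17.125 = 0.0447
χ² = 0.0030 + 0.0447 = 0.0477 ≈ 0.048
Degrees of freedom = 2 − 1 = 1; critical value at α = 0.05 is 3.841.
Since 0.048 < 3.841, we fail to reject the null hypothesis — the data are consistent with the 15:1 ratio.

0.048; consistent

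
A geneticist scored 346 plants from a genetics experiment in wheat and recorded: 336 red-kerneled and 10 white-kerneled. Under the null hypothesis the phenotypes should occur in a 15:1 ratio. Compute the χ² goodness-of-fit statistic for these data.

Total ratio parts = 16. Expected numbers out of 346:
  red-kerneled: 346 × 15/16 = 324.375
  white-kerneled: 346 × 1/16 = 21.625
χ² = Σ (O − E)² / E
  red-kerneled: (336 − 324.375)² / 324.375 = 0.4166
  white-kerneled: (10 − 21.625)² / 21.625 = 6.2493
χ² = 0.4166 + 6.2493 = 6.6659 ≈ 6.666

6.666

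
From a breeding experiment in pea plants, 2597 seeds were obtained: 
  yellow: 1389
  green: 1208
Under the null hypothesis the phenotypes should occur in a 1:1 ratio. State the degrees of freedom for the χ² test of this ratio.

A goodness-of-fit test with 2 phenotype classes has df = 2 − 1 = 1.

1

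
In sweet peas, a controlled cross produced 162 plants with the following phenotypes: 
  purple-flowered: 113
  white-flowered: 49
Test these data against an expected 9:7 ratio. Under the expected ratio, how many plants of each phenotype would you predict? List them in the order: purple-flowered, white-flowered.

Expected counts for N = 162 under a 9:7 ratio (total parts = 16):
  purple-flowered: 162 × 9/16 = 91.125
  white-flowered: 162 × 7/16 = 70.875

91.125, 70.875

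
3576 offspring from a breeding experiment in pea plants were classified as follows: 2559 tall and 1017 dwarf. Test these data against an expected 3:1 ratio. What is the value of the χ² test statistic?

Total ratio parts = 4. Expected numbers out of 3576:
  tall: 3576 × 3/4 = 2682
  dwarf: 3576 × 1/4 = 894
χ² = Σ (O − E)² / E
  tall: (2559 − 2682)² / 2682 = 5.6409
  dwarf: (1017 − 894)² / 894 = 16.9228
χ² = 5.6409 + 16.9228 = 22.5637 ≈ 22.564

22.564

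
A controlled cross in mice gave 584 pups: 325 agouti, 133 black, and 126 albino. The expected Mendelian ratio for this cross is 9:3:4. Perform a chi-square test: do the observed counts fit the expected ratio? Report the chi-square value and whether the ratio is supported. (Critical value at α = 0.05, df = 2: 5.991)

Under the 9:3:4 hypothesis (Σ ratio = 16, N = 584):
  agouti: 584 × 9/16 = 328.5
  black: 584 × 3/16 = 109.5
  albino: 584 × 4/16 = 146
χ² = Σ (O − E)² / E
  agouti: (325 − 328.5)² / 328.5 = 0.0373
  black: (133 − 109.5)² / 109.5 = 5.0434
  albino: (126 − 146)² / 146 = 2.7397
χ² = 0.0373 + 5.0434 + 2.7397 = 7.8204 ≈ 7.820
Degrees of freedom = 3 − 1 = 2; critical value at α = 0.05 is 5.991.
Since 7.820 > 5.991, we reject the null hypothesis — the data do not fit the 9:3:4 ratio.

7.820; not consistent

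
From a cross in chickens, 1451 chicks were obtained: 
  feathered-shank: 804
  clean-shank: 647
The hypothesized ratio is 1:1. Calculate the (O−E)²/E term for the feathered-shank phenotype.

Expected counts for N = 1451 under a 1:1 ratio (total parts = 2):
  feathered-shank: 1451 × 1/2 = 725.5
  clean-shank: 1451 × 1/2 = 725.5
Contribution of feathered-shank: (804 − 725.5)² / 725.5 = 8.4938

8.494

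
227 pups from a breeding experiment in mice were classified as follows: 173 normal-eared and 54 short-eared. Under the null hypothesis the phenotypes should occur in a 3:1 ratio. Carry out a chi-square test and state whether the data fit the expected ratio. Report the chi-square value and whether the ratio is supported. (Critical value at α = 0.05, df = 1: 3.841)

The 3:1 ratio has 4 parts, so with N = 227 the expected counts are:
  normal-eared: 227 × 3/4 = 170.25
  short-eared: 227 × 1/4 = 56.75
χ² = Σ (O − E)² / E
  normal-eared: (173 − 170.25)² / 170.25 = 0.0444
  short-eared: (54 − 56.75)² / 56.75 = 0.1333
χ² = 0.0444 + 0.1333 = 0.1777 ≈ 0.178
Degrees of freedom = 2 − 1 = 1; critical value at α = 0.05 is 3.841.
Since 0.178 < 3.841, we fail to reject the null hypothesis — the data are consistent with the 3:1 ratio.

0.178; consistent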